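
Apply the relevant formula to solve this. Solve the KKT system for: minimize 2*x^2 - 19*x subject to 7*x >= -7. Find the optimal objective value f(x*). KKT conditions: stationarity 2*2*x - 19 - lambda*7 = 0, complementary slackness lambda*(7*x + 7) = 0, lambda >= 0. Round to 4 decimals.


Step 1: Try lambda = 0 (constraint inactive).
Stationarity: 2*2*x - 19 = 0
x* = 19/(2*2) = 4.75
Check constraint: 7*4.75 = 33.25 >= -7 -- satisfied.
Step 2: Compute optimal value.
f(x*) = 2*4.75^2 - 19*4.75 = -45.125


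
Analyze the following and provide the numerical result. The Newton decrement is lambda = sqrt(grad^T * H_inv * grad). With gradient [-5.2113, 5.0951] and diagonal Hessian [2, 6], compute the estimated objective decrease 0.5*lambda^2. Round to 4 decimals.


Step 1: H is diagonal, so H^(-1) * g = [-2.6057, 0.8492].
Step 2: g^T H^(-1) g = sum_i g_i^2 / H_ii
  = (-5.2113)^2/2 + (5.0951)^2/6
  = 13.5788 + 4.3267 = 17.9055
Step 3: Objective decrease = 0.5 * g^T H^(-1) g = 8.9527


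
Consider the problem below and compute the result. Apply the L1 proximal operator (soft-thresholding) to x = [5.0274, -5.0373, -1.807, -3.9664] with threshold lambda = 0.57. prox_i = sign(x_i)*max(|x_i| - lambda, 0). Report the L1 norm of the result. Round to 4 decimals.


Soft-thresholding with lambda = 0.57:
prox(5.0274) = sign(5.0274)*max(|5.0274| - 0.57, 0) = 4.4574
prox(-5.0373) = sign(-5.0373)*max(|-5.0373| - 0.57, 0) = -4.4673
prox(-1.807) = sign(-1.807)*max(|-1.807| - 0.57, 0) = -1.237
prox(-3.9664) = sign(-3.9664)*max(|-3.9664| - 0.57, 0) = -3.3964
prox(x) = [4.4574, -4.4673, -1.237, -3.3964]
||prox(x)||_1 = 4.4574 + 4.4673 + 1.237 + 3.3964 = 13.5581


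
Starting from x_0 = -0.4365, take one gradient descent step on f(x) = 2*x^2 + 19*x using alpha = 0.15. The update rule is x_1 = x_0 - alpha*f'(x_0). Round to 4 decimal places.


We compute the gradient at x_0 and apply the update.
f'(x) = 4*x + 19
f'(-0.4365) = 4*-0.4365 + 19 = 17.254
x_1 = -0.4365 - 0.15*17.254 = -3.0246


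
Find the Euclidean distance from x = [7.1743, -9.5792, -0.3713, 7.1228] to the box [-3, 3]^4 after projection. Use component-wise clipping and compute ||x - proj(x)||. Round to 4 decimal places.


Project each component onto [-3, 3].
clip(7.1743) = 3.0, clip(-9.5792) = -3.0, clip(-0.3713) = -0.3713, clip(7.1228) = 3.0
Projection = [3.0, -3.0, -0.3713, 3.0]
Squared diffs: [17.4248, 43.2859, 0.0, 16.9975]
Distance = sqrt(77.7082) = 8.8152


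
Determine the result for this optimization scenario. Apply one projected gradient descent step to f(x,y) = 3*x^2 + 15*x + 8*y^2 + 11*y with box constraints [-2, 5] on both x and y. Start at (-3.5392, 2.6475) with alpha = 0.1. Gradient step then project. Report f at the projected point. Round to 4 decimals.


Step 1: Compute gradient at (-3.5392, 2.6475).
grad_x = 2*3*-3.5392 + 15 = -6.2352
grad_y = 2*8*2.6475 + 11 = 53.36
Step 2: Gradient step.
x_raw = -3.5392 - 0.1*-6.2352 = -2.9157
y_raw = 2.6475 - 0.1*53.36 = -2.6885
Step 3: Project onto [-2, 5].
x_proj = clip(-2.9157) = -2.0
y_proj = clip(-2.6885) = -2.0
Step 4: Evaluate f.
f(-2.0, -2.0) = -8.0


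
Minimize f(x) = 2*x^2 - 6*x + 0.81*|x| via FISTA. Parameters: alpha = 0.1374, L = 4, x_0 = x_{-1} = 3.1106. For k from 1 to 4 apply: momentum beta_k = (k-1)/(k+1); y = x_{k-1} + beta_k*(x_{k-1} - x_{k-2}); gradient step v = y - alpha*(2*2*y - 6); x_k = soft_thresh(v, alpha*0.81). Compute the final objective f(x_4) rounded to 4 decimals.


FISTA on f(x) = 2*x^2 - 6*x + 0.81*|x|
L = 4, alpha = 0.1374
Iteration 1: beta = 0.0, y = 3.1106 + 0.0*(3.1106 - 3.1106) = 3.1106
  grad(y) = 6.4424, v = y - alpha*grad = 2.2254
  prox(v) = soft_thresh(2.2254, 0.1113) = 2.1141
Iteration 2: beta = 0.3333, y = 2.1141 + 0.3333*(2.1141 - 3.1106) = 1.782
  grad(y) = 1.1278, v = y - alpha*grad = 1.627
  prox(v) = soft_thresh(1.627, 0.1113) = 1.5157
Iteration 3: beta = 0.5, y = 1.5157 + 0.5*(1.5157 - 2.1141) = 1.2165
  grad(y) = -1.134, v = y - alpha*grad = 1.3723
  prox(v) = soft_thresh(1.3723, 0.1113) = 1.261
Iteration 4: beta = 0.6, y = 1.261 + 0.6*(1.261 - 1.5157) = 1.1082
  grad(y) = -1.5672, v = y - alpha*grad = 1.3235
  prox(v) = soft_thresh(1.3235, 0.1113) = 1.2122
f(x_4) = 2*1.2122^2 - 6*1.2122 + 0.81*|1.2122| = -3.3525


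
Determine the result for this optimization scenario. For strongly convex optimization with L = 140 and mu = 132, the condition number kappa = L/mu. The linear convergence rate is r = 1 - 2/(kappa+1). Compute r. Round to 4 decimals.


Step 1: Compute the condition number.
kappa = L/mu = 140/132 = 1.0606
Step 2: Compute the convergence rate.
r = 1 - 2/(kappa + 1) = 1 - 2*mu/(L + mu) = (L - mu)/(L + mu) = 8/272 = 0.0294


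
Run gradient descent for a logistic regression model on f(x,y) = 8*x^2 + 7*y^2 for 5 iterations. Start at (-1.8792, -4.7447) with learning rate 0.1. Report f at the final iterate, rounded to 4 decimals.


Gradient descent on f(x,y) = 8*x^2 + 7*y^2.
Starting point: (-1.8792, -4.7447), alpha = 0.1
Step 1: grad_x = 2*8*-1.8792 = -30.0672, grad_y = 2*7*-4.7447 = -66.4258
  x_1 = -1.8792 - 0.1*-30.0672 = 1.1275
  y_1 = -4.7447 - 0.1*-66.4258 = 1.8979
Step 2: grad_x = 2*8*1.1275 = 18.0403, grad_y = 2*7*1.8979 = 26.5703
  x_2 = 1.1275 - 0.1*18.0403 = -0.6765
  y_2 = 1.8979 - 0.1*26.5703 = -0.7592
Step 3: grad_x = 2*8*-0.6765 = -10.8242, grad_y = 2*7*-0.7592 = -10.6281
  x_3 = -0.6765 - 0.1*-10.8242 = 0.4059
  y_3 = -0.7592 - 0.1*-10.6281 = 0.3037
Step 4: grad_x = 2*8*0.4059 = 6.4945, grad_y = 2*7*0.3037 = 4.2513
  x_4 = 0.4059 - 0.1*6.4945 = -0.2435
  y_4 = 0.3037 - 0.1*4.2513 = -0.1215
Step 5: grad_x = 2*8*-0.2435 = -3.8967, grad_y = 2*7*-0.1215 = -1.7005
  x_5 = -0.2435 - 0.1*-3.8967 = 0.1461
  y_5 = -0.1215 - 0.1*-1.7005 = 0.0486
f(0.1461, 0.0486) = 8*0.1461^2 + 7*0.0486^2 = 0.1873


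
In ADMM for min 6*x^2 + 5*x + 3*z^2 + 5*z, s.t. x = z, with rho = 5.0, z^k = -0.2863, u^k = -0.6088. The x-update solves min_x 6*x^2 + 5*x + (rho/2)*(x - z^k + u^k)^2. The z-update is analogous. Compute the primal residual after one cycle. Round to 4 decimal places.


ADMM iteration with rho = 5.0, z^k = -0.2863, u^k = -0.6088
Step 1: x-update.
Minimize 6*x^2 + 5*x + (5.0/2)*(x + 0.2863 - 0.6088)^2
FOC: (2*6 + 5.0)*x = -5 + 5.0*(-0.2863 + 0.6088)
x^{k+1} = -0.1993
Step 2: z-update.
Minimize 3*z^2 + 5*z + (5.0/2)*(-0.1993 - z - 0.6088)^2
FOC: (2*3 + 5.0)*z = -5 + 5.0*(-0.1993 - 0.6088)
z^{k+1} = -0.8218
Step 3: u-update.
u^{k+1} = -0.6088 - 0.1993 + 0.8218 = 0.0138
Step 4: Primal residual = |-0.1993 + 0.8218| = 0.6226


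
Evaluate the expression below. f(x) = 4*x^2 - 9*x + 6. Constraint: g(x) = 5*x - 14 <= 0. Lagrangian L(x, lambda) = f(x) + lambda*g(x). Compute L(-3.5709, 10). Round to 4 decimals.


Step 1: Evaluate f(x).
f(-3.5709) = 4*(-3.5709)^2 - 9*(-3.5709) + 6 = 89.1434
Step 2: Evaluate g(x).
g(-3.5709) = 5*-3.5709 - 14 = -31.8545
Step 3: Compute Lagrangian.
L = 89.1434 + 10*-31.8545 = -229.4016


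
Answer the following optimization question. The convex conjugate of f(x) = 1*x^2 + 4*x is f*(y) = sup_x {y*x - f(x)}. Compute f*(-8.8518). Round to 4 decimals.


f*(y) = sup_x {y*x - a*x^2 - b*x} = sup_x {(y-b)*x - a*x^2}
FOC: (y - b) - 2a*x = 0 => x* = (y - b)/(2a)
x* = (-8.8518 - 4)/(2*1) = -6.4259
f*(-8.8518) = (y-b)^2/(4a) = (-8.8518 - 4)^2/(4*1)
= 165.1688/4 = 41.2922


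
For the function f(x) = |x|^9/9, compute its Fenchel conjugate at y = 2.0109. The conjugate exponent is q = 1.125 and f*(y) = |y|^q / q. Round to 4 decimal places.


The conjugate exponent q satisfies 1/p + 1/q = 1.
p = 9, so q = 9/(9 - 1) = 1.125
|y|^q = 2.0109^1.125 = 2.1944
f*(2.0109) = 2.1944 / 1.125 = 1.9506


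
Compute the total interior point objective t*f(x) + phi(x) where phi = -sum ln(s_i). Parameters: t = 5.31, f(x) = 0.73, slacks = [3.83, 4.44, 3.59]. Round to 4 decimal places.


Step 1: Compute log-barrier.
ln values: [1.3429, 1.4907, 1.2782]
phi = -(1.3429 + 1.4907 + 1.2782) = -4.1117
Step 2: Compute augmented objective.
t*f(x) = 5.31*0.73 = 3.8763
Total = 3.8763 - 4.1117 = -0.2354


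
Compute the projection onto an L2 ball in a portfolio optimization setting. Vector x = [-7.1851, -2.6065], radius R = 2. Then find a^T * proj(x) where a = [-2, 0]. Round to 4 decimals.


Step 1: Compute ||x|| (intermediates to 6 decimals).
||x|| = sqrt((-7.1851)^2 + (-2.6065)^2) = 7.643265
Step 2: Project.
Since ||x|| > R, scale = R/||x|| = 2/7.643265 = 0.261668, proj(x) = scale * x
proj(x) = [-1.880111, -0.682038]
Step 3: Dot product.
a^T * proj(x) = -2*(-1.880111) + 0*(-0.682038) = 3.7602


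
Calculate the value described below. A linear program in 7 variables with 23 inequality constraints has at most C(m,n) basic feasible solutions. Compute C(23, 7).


Each vertex corresponds to some choice of n active constraints out of m, so the number of vertices is at most C(m, n) = m! / (n!(m-n)!).
m = 23, n = 7
Numerator: 23 * 22 * 21 * 20 * 19 * 18 * 17
Denominator: 7! = 5040
C(23, 7) = 245157


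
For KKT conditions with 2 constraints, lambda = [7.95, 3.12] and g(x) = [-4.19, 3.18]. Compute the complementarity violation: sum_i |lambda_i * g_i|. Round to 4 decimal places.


KKT complementary slackness check:
lambda_1 * g_1 = 7.95 * -4.19 = -33.3105
lambda_2 * g_2 = 3.12 * 3.18 = 9.9216
Total violation = 33.3105 + 9.9216 = 43.2321


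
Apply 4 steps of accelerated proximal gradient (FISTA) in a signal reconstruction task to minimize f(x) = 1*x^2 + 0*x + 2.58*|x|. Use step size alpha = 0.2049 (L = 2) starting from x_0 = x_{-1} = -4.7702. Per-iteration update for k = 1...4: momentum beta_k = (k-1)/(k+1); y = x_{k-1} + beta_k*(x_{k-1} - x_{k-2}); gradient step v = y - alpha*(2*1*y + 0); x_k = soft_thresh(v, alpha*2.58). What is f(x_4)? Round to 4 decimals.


FISTA on f(x) = 1*x^2 + 0*x + 2.58*|x|
L = 2, alpha = 0.2049
Iteration 1: beta = 0.0, y = -4.7702 + 0.0*(-4.7702 + 4.7702) = -4.7702
  grad(y) = -9.5404, v = y - alpha*grad = -2.8154
  prox(v) = soft_thresh(-2.8154, 0.5286) = -2.2867
Iteration 2: beta = 0.3333, y = -2.2867 + 0.3333*(-2.2867 + 4.7702) = -1.4589
  grad(y) = -2.9178, v = y - alpha*grad = -0.861
  prox(v) = soft_thresh(-0.861, 0.5286) = -0.3324
Iteration 3: beta = 0.5, y = -0.3324 + 0.5*(-0.3324 + 2.2867) = 0.6448
  grad(y) = 1.2895, v = y - alpha*grad = 0.3805
  prox(v) = soft_thresh(0.3805, 0.5286) = 0.0
Iteration 4: beta = 0.6, y = 0.0 + 0.6*(0.0 + 0.3324) = 0.1994
  grad(y) = 0.3989, v = y - alpha*grad = 0.1177
  prox(v) = soft_thresh(0.1177, 0.5286) = 0.0
f(x_4) = 1*0.0^2 + 0*0.0 + 2.58*|0.0| = 0.0


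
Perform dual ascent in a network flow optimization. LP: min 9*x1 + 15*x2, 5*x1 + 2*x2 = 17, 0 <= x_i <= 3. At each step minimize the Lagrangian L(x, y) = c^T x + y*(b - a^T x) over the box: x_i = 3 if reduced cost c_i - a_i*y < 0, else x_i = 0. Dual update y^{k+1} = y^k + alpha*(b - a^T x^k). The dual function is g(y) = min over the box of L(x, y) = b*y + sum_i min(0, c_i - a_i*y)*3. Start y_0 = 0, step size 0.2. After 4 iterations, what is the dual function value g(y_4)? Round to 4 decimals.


Dual ascent for LP: min 9*x1 + 15*x2, 5*x1 + 2*x2 = 17, 0 <= x_i <= 3
Step 1: y^k = 0.0, reduced costs: (9.0, 15.0)
  x^k = (0.0, 0.0), subgradient = b - a^T x = 17.0
  y^{k+1} = 0.0 + 0.2*17.0 = 3.4
Step 2: y^k = 3.4, reduced costs: (-8.0, 8.2)
  x^k = (3.0, 0.0), subgradient = b - a^T x = 2.0
  y^{k+1} = 3.4 + 0.2*2.0 = 3.8
Step 3: y^k = 3.8, reduced costs: (-10.0, 7.4)
  x^k = (3.0, 0.0), subgradient = b - a^T x = 2.0
  y^{k+1} = 3.8 + 0.2*2.0 = 4.2
Step 4: y^k = 4.2, reduced costs: (-12.0, 6.6)
  x^k = (3.0, 0.0), subgradient = b - a^T x = 2.0
  y^{k+1} = 4.2 + 0.2*2.0 = 4.6
Dual objective at y_4 = 4.6: reduced costs (-14.0, 5.8), box minimizer x = (3.0, 0.0)
g(y_4) = b*y + (c1 - a1*y)*x1 + (c2 - a2*y)*x2 = 17*4.6 + (-14.0)*3.0 + 5.8*0.0 = 78.2 - 42.0 + 0.0 = 36.2


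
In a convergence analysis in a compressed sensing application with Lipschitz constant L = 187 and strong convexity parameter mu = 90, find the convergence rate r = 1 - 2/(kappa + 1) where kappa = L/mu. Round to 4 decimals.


Step 1: Compute the condition number.
kappa = L/mu = 187/90 = 2.0778
Step 2: Compute the convergence rate.
r = 1 - 2/(kappa + 1) = 1 - 2*mu/(L + mu) = (L - mu)/(L + mu) = 97/277 = 0.3502


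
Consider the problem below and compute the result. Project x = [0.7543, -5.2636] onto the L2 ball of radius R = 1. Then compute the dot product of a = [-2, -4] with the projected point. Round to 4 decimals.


Step 1: Compute ||x|| (intermediates to 6 decimals).
||x|| = sqrt(0.7543^2 + (-5.2636)^2) = 5.317373
Step 2: Project.
Since ||x|| > R, scale = R/||x|| = 1/5.317373 = 0.188063, proj(x) = scale * x
proj(x) = [0.141856, -0.989888]
Step 3: Dot product.
a^T * proj(x) = -2*0.141856 - 4*(-0.989888) = 3.6758


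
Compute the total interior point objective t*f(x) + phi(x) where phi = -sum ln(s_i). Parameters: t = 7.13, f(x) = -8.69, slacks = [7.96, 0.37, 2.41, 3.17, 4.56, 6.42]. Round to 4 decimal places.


Step 1: Compute log-barrier.
ln values: [2.0744, -0.9943, 0.8796, 1.1537, 1.5173, 1.8594]
phi = -(2.0744 - 0.9943 + 0.8796 + 1.1537 + 1.5173 + 1.8594) = -6.4903
Step 2: Compute augmented objective.
t*f(x) = 7.13*-8.69 = -61.9597
Total = -61.9597 - 6.4903 = -68.45


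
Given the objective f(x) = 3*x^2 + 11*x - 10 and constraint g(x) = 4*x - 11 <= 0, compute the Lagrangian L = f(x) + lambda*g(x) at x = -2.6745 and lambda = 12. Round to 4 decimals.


Step 1: Evaluate f(x).
f(-2.6745) = 3*(-2.6745)^2 + 11*(-2.6745) - 10 = -17.9606
Step 2: Evaluate g(x).
g(-2.6745) = 4*-2.6745 - 11 = -21.698
Step 3: Compute Lagrangian.
L = -17.9606 + 12*-21.698 = -278.3366


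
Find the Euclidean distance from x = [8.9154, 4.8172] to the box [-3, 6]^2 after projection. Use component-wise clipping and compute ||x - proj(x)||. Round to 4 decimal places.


Project each component onto [-3, 6].
clip(8.9154) = 6.0, clip(4.8172) = 4.8172
Projection = [6.0, 4.8172]
Squared diffs: [8.4996, 0.0]
Distance = sqrt(8.4996) = 2.9154


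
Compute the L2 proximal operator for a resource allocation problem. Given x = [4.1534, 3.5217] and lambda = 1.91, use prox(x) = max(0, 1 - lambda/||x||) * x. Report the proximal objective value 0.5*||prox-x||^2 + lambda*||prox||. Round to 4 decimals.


Step 1: Compute ||x||.
||x|| = 5.4455
Step 2: Compute scaling factor.
scale = max(0, 1 - 1.91/5.4455) = 0.6492
Step 3: prox(x) = [2.6966, 2.2865]
||prox(x)|| = 3.5355
Step 4: Proximal objective.
0.5*||prox-x||^2 = 1.8241
lambda*||prox|| = 6.7528
Total = 8.5768


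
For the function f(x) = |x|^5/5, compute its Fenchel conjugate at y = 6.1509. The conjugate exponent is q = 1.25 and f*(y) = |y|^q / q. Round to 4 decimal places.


The conjugate exponent q satisfies 1/p + 1/q = 1.
p = 5, so q = 5/(5 - 1) = 1.25
|y|^q = 6.1509^1.25 = 9.6866
f*(6.1509) = 9.6866 / 1.25 = 7.7493


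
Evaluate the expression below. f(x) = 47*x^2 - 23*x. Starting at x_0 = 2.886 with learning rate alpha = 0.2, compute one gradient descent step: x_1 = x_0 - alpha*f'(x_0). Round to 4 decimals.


We compute the gradient at x_0 and apply the update.
f'(x) = 94*x - 23
f'(2.886) = 94*2.886 - 23 = 248.284
x_1 = 2.886 - 0.2*248.284 = -46.7708


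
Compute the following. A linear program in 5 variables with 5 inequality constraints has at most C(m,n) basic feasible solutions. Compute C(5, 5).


Each vertex corresponds to some choice of n active constraints out of m, so the number of vertices is at most C(m, n) = m! / (n!(m-n)!).
m = 5, n = 5
Numerator: 5 * 4 * 3 * 2 * 1
Denominator: 5! = 120
C(5, 5) = 1


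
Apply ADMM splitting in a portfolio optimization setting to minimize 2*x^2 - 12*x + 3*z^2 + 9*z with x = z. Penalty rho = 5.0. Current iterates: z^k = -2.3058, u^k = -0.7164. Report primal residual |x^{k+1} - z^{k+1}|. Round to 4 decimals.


ADMM iteration with rho = 5.0, z^k = -2.3058, u^k = -0.7164
Step 1: x-update.
Minimize 2*x^2 - 12*x + (5.0/2)*(x + 2.3058 - 0.7164)^2
FOC: (2*2 + 5.0)*x = 12 + 5.0*(-2.3058 + 0.7164)
x^{k+1} = 0.4503
Step 2: z-update.
Minimize 3*z^2 + 9*z + (5.0/2)*(0.4503 - z - 0.7164)^2
FOC: (2*3 + 5.0)*z = -9 + 5.0*(0.4503 - 0.7164)
z^{k+1} = -0.9391
Step 3: u-update.
u^{k+1} = -0.7164 + 0.4503 + 0.9391 = 0.6731
Step 4: Primal residual = |0.4503 + 0.9391| = 1.3895


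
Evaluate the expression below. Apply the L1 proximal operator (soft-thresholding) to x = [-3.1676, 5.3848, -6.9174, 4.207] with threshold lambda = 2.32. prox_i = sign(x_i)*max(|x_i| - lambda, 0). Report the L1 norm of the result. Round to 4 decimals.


Soft-thresholding with lambda = 2.32:
prox(-3.1676) = sign(-3.1676)*max(|-3.1676| - 2.32, 0) = -0.8476
prox(5.3848) = sign(5.3848)*max(|5.3848| - 2.32, 0) = 3.0648
prox(-6.9174) = sign(-6.9174)*max(|-6.9174| - 2.32, 0) = -4.5974
prox(4.207) = sign(4.207)*max(|4.207| - 2.32, 0) = 1.887
prox(x) = [-0.8476, 3.0648, -4.5974, 1.887]
||prox(x)||_1 = 0.8476 + 3.0648 + 4.5974 + 1.887 = 10.3968


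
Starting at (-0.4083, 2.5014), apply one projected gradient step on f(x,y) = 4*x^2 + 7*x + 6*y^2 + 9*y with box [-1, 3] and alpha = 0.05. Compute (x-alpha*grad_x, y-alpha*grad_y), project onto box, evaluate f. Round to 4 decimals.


Step 1: Compute gradient at (-0.4083, 2.5014).
grad_x = 2*4*-0.4083 + 7 = 3.7336
grad_y = 2*6*2.5014 + 9 = 39.0168
Step 2: Gradient step.
x_raw = -0.4083 - 0.05*3.7336 = -0.595
y_raw = 2.5014 - 0.05*39.0168 = 0.5506
Step 3: Project onto [-1, 3].
x_proj = clip(-0.595) = -0.595
y_proj = clip(0.5506) = 0.5506
Step 4: Evaluate f.
f(-0.595, 0.5506) = 4.0249


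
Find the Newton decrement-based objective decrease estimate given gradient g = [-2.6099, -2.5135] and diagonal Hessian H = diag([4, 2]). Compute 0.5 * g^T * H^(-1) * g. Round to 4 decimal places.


Step 1: H is diagonal, so H^(-1) * g = [-0.6525, -1.2568].
Step 2: g^T H^(-1) g = sum_i g_i^2 / H_ii
  = (-2.6099)^2/4 + (-2.5135)^2/2
  = 1.7029 + 3.1588 = 4.8617
Step 3: Objective decrease = 0.5 * g^T H^(-1) g = 2.4309


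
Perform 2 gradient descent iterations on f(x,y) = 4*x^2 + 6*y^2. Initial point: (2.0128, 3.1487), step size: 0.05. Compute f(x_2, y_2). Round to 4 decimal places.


Gradient descent on f(x,y) = 4*x^2 + 6*y^2.
Starting point: (2.0128, 3.1487), alpha = 0.05
Step 1: grad_x = 2*4*2.0128 = 16.1024, grad_y = 2*6*3.1487 = 37.7844
  x_1 = 2.0128 - 0.05*16.1024 = 1.2077
  y_1 = 3.1487 - 0.05*37.7844 = 1.2595
Step 2: grad_x = 2*4*1.2077 = 9.6614, grad_y = 2*6*1.2595 = 15.1138
  x_2 = 1.2077 - 0.05*9.6614 = 0.7246
  y_2 = 1.2595 - 0.05*15.1138 = 0.5038
f(0.7246, 0.5038) = 4*0.7246^2 + 6*0.5038^2 = 3.6231


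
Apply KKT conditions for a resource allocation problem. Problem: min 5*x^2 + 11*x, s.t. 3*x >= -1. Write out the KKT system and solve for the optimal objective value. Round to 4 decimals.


Step 1: Try lambda = 0 (constraint inactive).
x_unc = -11/(2*5) = -1.1
Check: 3*-1.1 = -3.3 < -1 -- violated!
Step 2: Constraint must be active: 3*x = -1
x* = -1/3 = -0.3333 (rounded; the exact value -1/3 is used below)
lambda = (2*5*(-1/3) + 11)/3 = 2.5556
Step 3: Compute optimal value.
f(x*) = 5*(-1/3)^2 + 11*(-1/3) = -3.1111


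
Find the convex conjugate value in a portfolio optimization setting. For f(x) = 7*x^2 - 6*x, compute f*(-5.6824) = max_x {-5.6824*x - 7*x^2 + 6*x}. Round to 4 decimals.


f*(y) = sup_x {y*x - a*x^2 - b*x} = sup_x {(y-b)*x - a*x^2}
FOC: (y - b) - 2a*x = 0 => x* = (y - b)/(2a)
x* = (-5.6824 + 6)/(2*7) = 0.0227
f*(-5.6824) = (y-b)^2/(4a) = (-5.6824 + 6)^2/(4*7)
= 0.1009/28 = 0.0036


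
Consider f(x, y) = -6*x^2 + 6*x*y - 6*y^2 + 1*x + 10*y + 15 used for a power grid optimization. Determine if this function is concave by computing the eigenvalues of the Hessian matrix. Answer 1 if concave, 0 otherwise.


The Hessian of f(x,y) = -6*x^2 + 6*x*y - 6*y^2 + 1*x + 10*y + 15 is:
H = [[-12, 6], [6, -12]]
Trace = -12 - 12 = -24
Determinant = -12*-12 - (6)^2 = 108
Discriminant = (-24)^2 - 4*108 = 144.0
Eigenvalues: lambda_1 = -18.0, lambda_2 = -6.0
The function is concave.

1


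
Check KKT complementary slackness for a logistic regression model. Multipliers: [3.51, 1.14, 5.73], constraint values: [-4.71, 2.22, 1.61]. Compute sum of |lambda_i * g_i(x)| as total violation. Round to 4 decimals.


KKT complementary slackness check:
lambda_1 * g_1 = 3.51 * -4.71 = -16.5321
lambda_2 * g_2 = 1.14 * 2.22 = 2.5308
lambda_3 * g_3 = 5.73 * 1.61 = 9.2253
Total violation = 16.5321 + 2.5308 + 9.2253 = 28.2882


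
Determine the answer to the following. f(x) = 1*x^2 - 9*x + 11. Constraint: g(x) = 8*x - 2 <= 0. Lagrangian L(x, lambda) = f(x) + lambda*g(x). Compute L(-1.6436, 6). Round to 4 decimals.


Step 1: Evaluate f(x).
f(-1.6436) = 1*(-1.6436)^2 - 9*(-1.6436) + 11 = 28.4938
Step 2: Evaluate g(x).
g(-1.6436) = 8*-1.6436 - 2 = -15.1488
Step 3: Compute Lagrangian.
L = 28.4938 + 6*-15.1488 = -62.399


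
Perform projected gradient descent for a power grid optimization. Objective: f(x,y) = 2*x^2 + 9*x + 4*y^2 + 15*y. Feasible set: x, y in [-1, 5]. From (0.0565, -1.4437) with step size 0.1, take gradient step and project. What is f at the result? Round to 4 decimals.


Step 1: Compute gradient at (0.0565, -1.4437).
grad_x = 2*2*0.0565 + 9 = 9.226
grad_y = 2*4*-1.4437 + 15 = 3.4504
Step 2: Gradient step.
x_raw = 0.0565 - 0.1*9.226 = -0.8661
y_raw = -1.4437 - 0.1*3.4504 = -1.7887
Step 3: Project onto [-1, 5].
x_proj = clip(-0.8661) = -0.8661
y_proj = clip(-1.7887) = -1.0
Step 4: Evaluate f.
f(-0.8661, -1.0) = -17.2946


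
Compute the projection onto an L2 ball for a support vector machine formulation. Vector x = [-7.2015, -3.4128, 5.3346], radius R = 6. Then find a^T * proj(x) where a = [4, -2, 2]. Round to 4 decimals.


Step 1: Compute ||x|| (intermediates to 6 decimals).
||x|| = sqrt((-7.2015)^2 + (-3.4128)^2 + 5.3346^2) = 9.58993
Step 2: Project.
Since ||x|| > R, scale = R/||x|| = 6/9.58993 = 0.625656, proj(x) = scale * x
proj(x) = [-4.505662, -2.135239, 3.337624]
Step 3: Dot product.
a^T * proj(x) = 4*(-4.505662) - 2*(-2.135239) + 2*3.337624 = -7.0769


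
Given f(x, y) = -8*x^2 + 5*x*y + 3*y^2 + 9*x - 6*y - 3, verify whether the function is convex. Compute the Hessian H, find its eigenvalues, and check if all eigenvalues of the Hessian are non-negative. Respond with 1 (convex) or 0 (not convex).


The Hessian of f(x,y) = -8*x^2 + 5*x*y + 3*y^2 + 9*x - 6*y - 3 is:
H = [[-16, 5], [5, 6]]
Trace = -16 + 6 = -10
Determinant = -16*6 - (5)^2 = -121
Discriminant = (-10)^2 - 4*-121 = 584.0
Eigenvalues: lambda_1 = -17.083, lambda_2 = 7.083
The function is not convex.

0


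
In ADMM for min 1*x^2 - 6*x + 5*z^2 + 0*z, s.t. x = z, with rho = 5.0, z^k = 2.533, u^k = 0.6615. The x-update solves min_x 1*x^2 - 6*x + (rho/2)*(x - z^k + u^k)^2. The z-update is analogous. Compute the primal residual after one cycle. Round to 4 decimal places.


ADMM iteration with rho = 5.0, z^k = 2.533, u^k = 0.6615
Step 1: x-update.
Minimize 1*x^2 - 6*x + (5.0/2)*(x - 2.533 + 0.6615)^2
FOC: (2*1 + 5.0)*x = 6 + 5.0*(2.533 - 0.6615)
x^{k+1} = 2.1939
Step 2: z-update.
Minimize 5*z^2 + 0*z + (5.0/2)*(2.1939 - z + 0.6615)^2
FOC: (2*5 + 5.0)*z = 0 + 5.0*(2.1939 + 0.6615)
z^{k+1} = 0.9518
Step 3: u-update.
u^{k+1} = 0.6615 + 2.1939 - 0.9518 = 1.9036
Step 4: Primal residual = |2.1939 - 0.9518| = 1.2421


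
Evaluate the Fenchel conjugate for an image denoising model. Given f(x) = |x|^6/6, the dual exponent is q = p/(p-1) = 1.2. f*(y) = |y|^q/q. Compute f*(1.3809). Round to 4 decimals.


The conjugate exponent q satisfies 1/p + 1/q = 1.
p = 6, so q = 6/(6 - 1) = 1.2
|y|^q = 1.3809^1.2 = 1.473
f*(1.3809) = 1.473 / 1.2 = 1.2275


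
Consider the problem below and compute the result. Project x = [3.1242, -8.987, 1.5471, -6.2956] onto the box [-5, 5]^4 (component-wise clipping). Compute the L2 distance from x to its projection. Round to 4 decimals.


Project each component onto [-5, 5].
clip(3.1242) = 3.1242, clip(-8.987) = -5.0, clip(1.5471) = 1.5471, clip(-6.2956) = -5.0
Projection = [3.1242, -5.0, 1.5471, -5.0]
Squared diffs: [0.0, 15.8962, 0.0, 1.6786]
Distance = sqrt(17.5748) = 4.1922


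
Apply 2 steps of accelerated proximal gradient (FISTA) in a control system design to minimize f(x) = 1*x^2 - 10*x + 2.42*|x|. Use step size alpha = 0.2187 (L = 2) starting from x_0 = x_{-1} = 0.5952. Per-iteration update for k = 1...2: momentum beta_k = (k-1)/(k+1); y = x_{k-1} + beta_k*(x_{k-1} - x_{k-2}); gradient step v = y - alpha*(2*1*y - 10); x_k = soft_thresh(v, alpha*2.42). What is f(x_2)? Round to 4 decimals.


FISTA on f(x) = 1*x^2 - 10*x + 2.42*|x|
L = 2, alpha = 0.2187
Iteration 1: beta = 0.0, y = 0.5952 + 0.0*(0.5952 - 0.5952) = 0.5952
  grad(y) = -8.8096, v = y - alpha*grad = 2.5219
  prox(v) = soft_thresh(2.5219, 0.5293) = 1.9926
Iteration 2: beta = 0.3333, y = 1.9926 + 0.3333*(1.9926 - 0.5952) = 2.4584
  grad(y) = -5.0832, v = y - alpha*grad = 3.5701
  prox(v) = soft_thresh(3.5701, 0.5293) = 3.0408
f(x_2) = 1*3.0408^2 - 10*3.0408 + 2.42*|3.0408| = -13.8029


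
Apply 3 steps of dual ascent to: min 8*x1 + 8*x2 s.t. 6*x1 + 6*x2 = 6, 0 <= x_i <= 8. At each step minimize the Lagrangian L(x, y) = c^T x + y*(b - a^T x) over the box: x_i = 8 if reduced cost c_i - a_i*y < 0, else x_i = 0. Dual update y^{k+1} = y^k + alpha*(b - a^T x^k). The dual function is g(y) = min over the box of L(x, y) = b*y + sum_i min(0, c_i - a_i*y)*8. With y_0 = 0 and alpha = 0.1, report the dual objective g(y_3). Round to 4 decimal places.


Dual ascent for LP: min 8*x1 + 8*x2, 6*x1 + 6*x2 = 6, 0 <= x_i <= 8
Step 1: y^k = 0.0, reduced costs: (8.0, 8.0)
  x^k = (0.0, 0.0), subgradient = b - a^T x = 6.0
  y^{k+1} = 0.0 + 0.1*6.0 = 0.6
Step 2: y^k = 0.6, reduced costs: (4.4, 4.4)
  x^k = (0.0, 0.0), subgradient = b - a^T x = 6.0
  y^{k+1} = 0.6 + 0.1*6.0 = 1.2
Step 3: y^k = 1.2, reduced costs: (0.8, 0.8)
  x^k = (0.0, 0.0), subgradient = b - a^T x = 6.0
  y^{k+1} = 1.2 + 0.1*6.0 = 1.8
Dual objective at y_3 = 1.8: reduced costs (-2.8, -2.8), box minimizer x = (8.0, 8.0)
g(y_3) = b*y + (c1 - a1*y)*x1 + (c2 - a2*y)*x2 = 6*1.8 + (-2.8)*8.0 + (-2.8)*8.0 = 10.8 - 22.4 - 22.4 = -34.0


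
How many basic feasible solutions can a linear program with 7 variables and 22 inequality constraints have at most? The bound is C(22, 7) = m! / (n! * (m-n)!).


Each vertex corresponds to some choice of n active constraints out of m, so the number of vertices is at most C(m, n) = m! / (n!(m-n)!).
m = 22, n = 7
Numerator: 22 * 21 * 20 * 19 * 18 * 17 * 16
Denominator: 7! = 5040
C(22, 7) = 170544


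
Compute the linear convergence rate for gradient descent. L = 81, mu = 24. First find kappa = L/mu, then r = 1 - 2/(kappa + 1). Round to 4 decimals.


Step 1: Compute the condition number.
kappa = L/mu = 81/24 = 3.375
Step 2: Compute the convergence rate.
r = 1 - 2/(kappa + 1) = 1 - 2*mu/(L + mu) = (L - mu)/(L + mu) = 57/105 = 0.5429


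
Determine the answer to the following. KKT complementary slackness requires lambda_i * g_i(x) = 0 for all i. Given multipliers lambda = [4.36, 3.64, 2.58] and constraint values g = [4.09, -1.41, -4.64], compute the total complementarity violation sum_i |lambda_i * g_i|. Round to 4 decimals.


KKT complementary slackness check:
lambda_1 * g_1 = 4.36 * 4.09 = 17.8324
lambda_2 * g_2 = 3.64 * -1.41 = -5.1324
lambda_3 * g_3 = 2.58 * -4.64 = -11.9712
Total violation = 17.8324 + 5.1324 + 11.9712 = 34.936


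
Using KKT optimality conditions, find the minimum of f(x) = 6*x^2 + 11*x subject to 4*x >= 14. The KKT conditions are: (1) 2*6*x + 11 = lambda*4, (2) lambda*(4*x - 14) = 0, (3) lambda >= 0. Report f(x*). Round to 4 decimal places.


Step 1: Try lambda = 0 (constraint inactive).
x_unc = -11/(2*6) = -0.9167
Check: 4*-0.9167 = -3.6668 < 14 -- violated!
Step 2: Constraint must be active: 4*x = 14
x* = 14/4 = 3.5
lambda = (2*6*3.5 + 11)/4 = 13.25
Step 3: Compute optimal value.
f(x*) = 6*3.5^2 + 11*3.5 = 112.0


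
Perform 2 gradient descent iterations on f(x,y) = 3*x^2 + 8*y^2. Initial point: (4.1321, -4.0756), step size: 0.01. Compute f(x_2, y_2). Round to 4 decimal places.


Gradient descent on f(x,y) = 3*x^2 + 8*y^2.
Starting point: (4.1321, -4.0756), alpha = 0.01
Step 1: grad_x = 2*3*4.1321 = 24.7926, grad_y = 2*8*-4.0756 = -65.2096
  x_1 = 4.1321 - 0.01*24.7926 = 3.8842
  y_1 = -4.0756 - 0.01*-65.2096 = -3.4235
Step 2: grad_x = 2*3*3.8842 = 23.305, grad_y = 2*8*-3.4235 = -54.7761
  x_2 = 3.8842 - 0.01*23.305 = 3.6511
  y_2 = -3.4235 - 0.01*-54.7761 = -2.8757
f(3.6511, -2.8757) = 3*3.6511^2 + 8*(-2.8757)^2 = 106.1513


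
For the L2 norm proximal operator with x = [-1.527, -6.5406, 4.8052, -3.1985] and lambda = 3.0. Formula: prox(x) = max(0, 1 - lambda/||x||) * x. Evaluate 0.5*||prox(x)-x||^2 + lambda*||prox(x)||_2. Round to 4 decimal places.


Step 1: Compute ||x||.
||x|| = 8.8562
Step 2: Compute scaling factor.
scale = max(0, 1 - 3.0/8.8562) = 0.6613
Step 3: prox(x) = [-1.0097, -4.325, 3.1775, -2.115]
||prox(x)|| = 5.8562
Step 4: Proximal objective.
0.5*||prox-x||^2 = 4.5
lambda*||prox|| = 17.5686
Total = 22.0685


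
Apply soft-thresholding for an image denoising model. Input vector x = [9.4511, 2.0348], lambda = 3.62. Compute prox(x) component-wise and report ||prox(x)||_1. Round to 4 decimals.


Soft-thresholding with lambda = 3.62:
prox(9.4511) = sign(9.4511)*max(|9.4511| - 3.62, 0) = 5.8311
prox(2.0348) = sign(2.0348)*max(|2.0348| - 3.62, 0) = 0.0
prox(x) = [5.8311, 0.0]
||prox(x)||_1 = 5.8311 + 0.0 = 5.8311


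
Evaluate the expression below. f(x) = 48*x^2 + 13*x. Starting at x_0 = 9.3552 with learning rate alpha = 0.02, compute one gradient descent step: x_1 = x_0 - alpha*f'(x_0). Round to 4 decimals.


We compute the gradient at x_0 and apply the update.
f'(x) = 96*x + 13
f'(9.3552) = 96*9.3552 + 13 = 911.0992
x_1 = 9.3552 - 0.02*911.0992 = -8.8668


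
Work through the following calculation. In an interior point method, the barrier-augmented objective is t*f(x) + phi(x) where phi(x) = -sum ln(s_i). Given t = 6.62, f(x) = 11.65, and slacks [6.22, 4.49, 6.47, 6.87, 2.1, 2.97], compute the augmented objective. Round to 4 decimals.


Step 1: Compute log-barrier.
ln values: [1.8278, 1.5019, 1.8672, 1.9272, 0.7419, 1.0886]
phi = -(1.8278 + 1.5019 + 1.8672 + 1.9272 + 0.7419 + 1.0886) = -8.9545
Step 2: Compute augmented objective.
t*f(x) = 6.62*11.65 = 77.123
Total = 77.123 - 8.9545 = 68.1685


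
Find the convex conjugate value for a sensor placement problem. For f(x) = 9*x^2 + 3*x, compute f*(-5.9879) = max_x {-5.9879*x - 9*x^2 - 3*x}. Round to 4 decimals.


f*(y) = sup_x {y*x - a*x^2 - b*x} = sup_x {(y-b)*x - a*x^2}
FOC: (y - b) - 2a*x = 0 => x* = (y - b)/(2a)
x* = (-5.9879 - 3)/(2*9) = -0.4993
f*(-5.9879) = (y-b)^2/(4a) = (-5.9879 - 3)^2/(4*9)
= 80.7823/36 = 2.244


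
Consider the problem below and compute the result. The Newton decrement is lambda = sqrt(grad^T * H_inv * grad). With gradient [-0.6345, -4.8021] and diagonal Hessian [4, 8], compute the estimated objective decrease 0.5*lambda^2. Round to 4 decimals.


Step 1: H is diagonal, so H^(-1) * g = [-0.1586, -0.6003].
Step 2: g^T H^(-1) g = sum_i g_i^2 / H_ii
  = (-0.6345)^2/4 + (-4.8021)^2/8
  = 0.1006 + 2.8825 = 2.9832
Step 3: Objective decrease = 0.5 * g^T H^(-1) g = 1.4916


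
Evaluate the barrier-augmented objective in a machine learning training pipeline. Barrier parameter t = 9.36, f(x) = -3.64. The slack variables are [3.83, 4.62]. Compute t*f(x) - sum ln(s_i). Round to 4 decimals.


Step 1: Compute log-barrier.
ln values: [1.3429, 1.5304]
phi = -(1.3429 + 1.5304) = -2.8733
Step 2: Compute augmented objective.
t*f(x) = 9.36*-3.64 = -34.0704
Total = -34.0704 - 2.8733 = -36.9437


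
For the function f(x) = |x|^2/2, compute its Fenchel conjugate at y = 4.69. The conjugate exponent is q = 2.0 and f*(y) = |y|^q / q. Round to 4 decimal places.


The conjugate exponent q satisfies 1/p + 1/q = 1.
p = 2, so q = 2/(2 - 1) = 2.0
|y|^q = 4.69^2.0 = 21.9961
f*(4.69) = 21.9961 / 2.0 = 10.9981


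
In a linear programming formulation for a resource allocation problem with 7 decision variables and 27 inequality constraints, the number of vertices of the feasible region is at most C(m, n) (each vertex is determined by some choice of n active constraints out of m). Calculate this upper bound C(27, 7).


Each vertex corresponds to some choice of n active constraints out of m, so the number of vertices is at most C(m, n) = m! / (n!(m-n)!).
m = 27, n = 7
Numerator: 27 * 26 * 25 * 24 * 23 * 22 * 21
Denominator: 7! = 5040
C(27, 7) = 888030


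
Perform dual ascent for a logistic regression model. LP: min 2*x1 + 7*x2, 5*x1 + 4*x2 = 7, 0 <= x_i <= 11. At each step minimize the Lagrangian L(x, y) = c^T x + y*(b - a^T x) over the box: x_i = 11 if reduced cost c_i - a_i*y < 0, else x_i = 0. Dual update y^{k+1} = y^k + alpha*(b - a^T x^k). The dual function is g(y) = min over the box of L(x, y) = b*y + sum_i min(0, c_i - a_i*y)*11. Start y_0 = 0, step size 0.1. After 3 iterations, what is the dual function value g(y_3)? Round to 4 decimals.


Dual ascent for LP: min 2*x1 + 7*x2, 5*x1 + 4*x2 = 7, 0 <= x_i <= 11
Step 1: y^k = 0.0, reduced costs: (2.0, 7.0)
  x^k = (0.0, 0.0), subgradient = b - a^T x = 7.0
  y^{k+1} = 0.0 + 0.1*7.0 = 0.7
Step 2: y^k = 0.7, reduced costs: (-1.5, 4.2)
  x^k = (11.0, 0.0), subgradient = b - a^T x = -48.0
  y^{k+1} = 0.7 + 0.1*-48.0 = -4.1
Step 3: y^k = -4.1, reduced costs: (22.5, 23.4)
  x^k = (0.0, 0.0), subgradient = b - a^T x = 7.0
  y^{k+1} = -4.1 + 0.1*7.0 = -3.4
Dual objective at y_3 = -3.4: reduced costs (19.0, 20.6), box minimizer x = (0.0, 0.0)
g(y_3) = b*y + (c1 - a1*y)*x1 + (c2 - a2*y)*x2 = 7*(-3.4) + 19.0*0.0 + 20.6*0.0 = -23.8 + 0.0 + 0.0 = -23.8


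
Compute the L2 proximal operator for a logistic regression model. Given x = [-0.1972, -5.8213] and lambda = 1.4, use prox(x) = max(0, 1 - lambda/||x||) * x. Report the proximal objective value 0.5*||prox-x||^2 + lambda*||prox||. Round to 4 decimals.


Step 1: Compute ||x||.
||x|| = 5.8246
Step 2: Compute scaling factor.
scale = max(0, 1 - 1.4/5.8246) = 0.7596
Step 3: prox(x) = [-0.1498, -4.4221]
||prox(x)|| = 4.4246
Step 4: Proximal objective.
0.5*||prox-x||^2 = 0.98
lambda*||prox|| = 6.1944
Total = 7.1745


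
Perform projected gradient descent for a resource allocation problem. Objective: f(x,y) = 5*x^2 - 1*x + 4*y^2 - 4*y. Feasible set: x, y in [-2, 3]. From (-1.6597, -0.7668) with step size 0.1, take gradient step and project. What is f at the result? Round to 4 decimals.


Step 1: Compute gradient at (-1.6597, -0.7668).
grad_x = 2*5*-1.6597 - 1 = -17.597
grad_y = 2*4*-0.7668 - 4 = -10.1344
Step 2: Gradient step.
x_raw = -1.6597 - 0.1*-17.597 = 0.1
y_raw = -0.7668 - 0.1*-10.1344 = 0.2466
Step 3: Project onto [-2, 3].
x_proj = clip(0.1) = 0.1
y_proj = clip(0.2466) = 0.2466
Step 4: Evaluate f.
f(0.1, 0.2466) = -0.7932


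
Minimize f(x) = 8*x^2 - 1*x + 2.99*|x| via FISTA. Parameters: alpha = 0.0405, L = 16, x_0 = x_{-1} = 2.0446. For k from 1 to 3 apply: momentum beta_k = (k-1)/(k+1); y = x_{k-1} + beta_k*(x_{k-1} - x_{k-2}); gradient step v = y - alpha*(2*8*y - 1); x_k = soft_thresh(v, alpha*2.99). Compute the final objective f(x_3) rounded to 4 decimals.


FISTA on f(x) = 8*x^2 - 1*x + 2.99*|x|
L = 16, alpha = 0.0405
Iteration 1: beta = 0.0, y = 2.0446 + 0.0*(2.0446 - 2.0446) = 2.0446
  grad(y) = 31.7136, v = y - alpha*grad = 0.7602
  prox(v) = soft_thresh(0.7602, 0.1211) = 0.6391
Iteration 2: beta = 0.3333, y = 0.6391 + 0.3333*(0.6391 - 2.0446) = 0.1706
  grad(y) = 1.7297, v = y - alpha*grad = 0.1006
  prox(v) = soft_thresh(0.1006, 0.1211) = 0.0
Iteration 3: beta = 0.5, y = 0.0 + 0.5*(0.0 - 0.6391) = -0.3196
  grad(y) = -6.1128, v = y - alpha*grad = -0.072
  prox(v) = soft_thresh(-0.072, 0.1211) = 0.0
f(x_3) = 8*0.0^2 - 1*0.0 + 2.99*|0.0| = 0.0


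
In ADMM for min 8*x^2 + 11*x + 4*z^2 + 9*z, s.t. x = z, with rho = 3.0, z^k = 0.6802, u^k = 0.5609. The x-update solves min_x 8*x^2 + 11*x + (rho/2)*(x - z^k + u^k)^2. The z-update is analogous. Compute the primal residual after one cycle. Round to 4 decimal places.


ADMM iteration with rho = 3.0, z^k = 0.6802, u^k = 0.5609
Step 1: x-update.
Minimize 8*x^2 + 11*x + (3.0/2)*(x - 0.6802 + 0.5609)^2
FOC: (2*8 + 3.0)*x = -11 + 3.0*(0.6802 - 0.5609)
x^{k+1} = -0.5601
Step 2: z-update.
Minimize 4*z^2 + 9*z + (3.0/2)*(-0.5601 - z + 0.5609)^2
FOC: (2*4 + 3.0)*z = -9 + 3.0*(-0.5601 + 0.5609)
z^{k+1} = -0.818
Step 3: u-update.
u^{k+1} = 0.5609 - 0.5601 + 0.818 = 0.8188
Step 4: Primal residual = |-0.5601 + 0.818| = 0.2579


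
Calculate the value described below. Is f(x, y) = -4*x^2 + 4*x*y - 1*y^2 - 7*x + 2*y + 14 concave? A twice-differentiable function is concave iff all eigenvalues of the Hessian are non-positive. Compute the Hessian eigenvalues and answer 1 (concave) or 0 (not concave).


The Hessian of f(x,y) = -4*x^2 + 4*x*y - 1*y^2 - 7*x + 2*y + 14 is:
H = [[-8, 4], [4, -2]]
Trace = -8 - 2 = -10
Determinant = -8*-2 - (4)^2 = 0
Discriminant = (-10)^2 - 4*0 = 100.0
Eigenvalues: lambda_1 = -10.0, lambda_2 = 0.0
The function is concave.

1


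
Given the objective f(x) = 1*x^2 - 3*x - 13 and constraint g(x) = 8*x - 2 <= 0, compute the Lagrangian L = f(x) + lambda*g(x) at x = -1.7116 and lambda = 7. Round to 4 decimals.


Step 1: Evaluate f(x).
f(-1.7116) = 1*(-1.7116)^2 - 3*(-1.7116) - 13 = -4.9356
Step 2: Evaluate g(x).
g(-1.7116) = 8*-1.7116 - 2 = -15.6928
Step 3: Compute Lagrangian.
L = -4.9356 + 7*-15.6928 = -114.7852


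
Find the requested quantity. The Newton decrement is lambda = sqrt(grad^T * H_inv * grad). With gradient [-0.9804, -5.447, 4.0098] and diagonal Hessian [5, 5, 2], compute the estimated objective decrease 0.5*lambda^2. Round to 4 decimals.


Step 1: H is diagonal, so H^(-1) * g = [-0.1961, -1.0894, 2.0049].
Step 2: g^T H^(-1) g = sum_i g_i^2 / H_ii
  = (-0.9804)^2/5 + (-5.447)^2/5 + (4.0098)^2/2
  = 0.1922 + 5.934 + 8.0392 = 14.1654
Step 3: Objective decrease = 0.5 * g^T H^(-1) g = 7.0827


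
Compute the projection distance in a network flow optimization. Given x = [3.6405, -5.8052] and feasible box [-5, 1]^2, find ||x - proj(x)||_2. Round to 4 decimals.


Project each component onto [-5, 1].
clip(3.6405) = 1.0, clip(-5.8052) = -5.0
Projection = [1.0, -5.0]
Squared diffs: [6.9722, 0.6483]
Distance = sqrt(7.6205) = 2.7605


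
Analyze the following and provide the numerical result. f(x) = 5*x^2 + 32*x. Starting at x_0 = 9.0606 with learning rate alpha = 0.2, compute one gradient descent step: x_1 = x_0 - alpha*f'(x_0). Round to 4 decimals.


We compute the gradient at x_0 and apply the update.
f'(x) = 10*x + 32
f'(9.0606) = 10*9.0606 + 32 = 122.606
x_1 = 9.0606 - 0.2*122.606 = -15.4606


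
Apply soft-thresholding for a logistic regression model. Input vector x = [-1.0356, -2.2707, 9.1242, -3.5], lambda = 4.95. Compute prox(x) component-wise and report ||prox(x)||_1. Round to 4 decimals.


Soft-thresholding with lambda = 4.95:
prox(-1.0356) = sign(-1.0356)*max(|-1.0356| - 4.95, 0) = 0.0
prox(-2.2707) = sign(-2.2707)*max(|-2.2707| - 4.95, 0) = 0.0
prox(9.1242) = sign(9.1242)*max(|9.1242| - 4.95, 0) = 4.1742
prox(-3.5) = sign(-3.5)*max(|-3.5| - 4.95, 0) = 0.0
prox(x) = [0.0, 0.0, 4.1742, 0.0]
||prox(x)||_1 = 0.0 + 0.0 + 4.1742 + 0.0 = 4.1742


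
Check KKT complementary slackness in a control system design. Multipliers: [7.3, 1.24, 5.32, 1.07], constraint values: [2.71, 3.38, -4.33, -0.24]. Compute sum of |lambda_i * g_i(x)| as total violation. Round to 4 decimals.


KKT complementary slackness check:
lambda_1 * g_1 = 7.3 * 2.71 = 19.783
lambda_2 * g_2 = 1.24 * 3.38 = 4.1912
lambda_3 * g_3 = 5.32 * -4.33 = -23.0356
lambda_4 * g_4 = 1.07 * -0.24 = -0.2568
Total violation = 19.783 + 4.1912 + 23.0356 + 0.2568 = 47.2666


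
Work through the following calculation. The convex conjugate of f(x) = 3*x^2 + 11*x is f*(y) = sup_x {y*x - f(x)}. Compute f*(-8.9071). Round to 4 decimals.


f*(y) = sup_x {y*x - a*x^2 - b*x} = sup_x {(y-b)*x - a*x^2}
FOC: (y - b) - 2a*x = 0 => x* = (y - b)/(2a)
x* = (-8.9071 - 11)/(2*3) = -3.3179
f*(-8.9071) = (y-b)^2/(4a) = (-8.9071 - 11)^2/(4*3)
= 396.2926/12 = 33.0244


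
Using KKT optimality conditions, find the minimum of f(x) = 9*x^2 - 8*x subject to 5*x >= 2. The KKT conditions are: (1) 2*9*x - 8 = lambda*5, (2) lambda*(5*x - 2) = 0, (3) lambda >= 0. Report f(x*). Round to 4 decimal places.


Step 1: Try lambda = 0 (constraint inactive).
Stationarity: 2*9*x - 8 = 0
x* = 8/(2*9) = 4/9 = 0.4444 (rounded; the exact value 4/9 is used below)
Check constraint: 5*0.4444 = 2.222 >= 2 -- satisfied.
Step 2: Compute optimal value.
f(x*) = 9*(4/9)^2 - 8*(4/9) = -1.7778
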